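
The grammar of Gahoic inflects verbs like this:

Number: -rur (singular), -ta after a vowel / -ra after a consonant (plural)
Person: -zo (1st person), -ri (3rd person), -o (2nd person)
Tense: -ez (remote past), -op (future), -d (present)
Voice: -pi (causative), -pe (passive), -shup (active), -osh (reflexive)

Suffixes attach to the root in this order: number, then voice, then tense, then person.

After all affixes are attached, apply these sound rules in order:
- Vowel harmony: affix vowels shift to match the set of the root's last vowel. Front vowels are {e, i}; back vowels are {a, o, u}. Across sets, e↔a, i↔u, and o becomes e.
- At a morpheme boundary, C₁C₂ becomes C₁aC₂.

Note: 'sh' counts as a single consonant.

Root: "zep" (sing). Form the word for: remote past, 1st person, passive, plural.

zeparepeezaze

Attach number plural -ra (after consonant 'p') → zepra.
Attach voice passive -pe → zeprape.
Attach tense remote past -ez → zeprapeez.
Attach person 1st person -zo → zeprapeezzo.
Apply vowel harmony: zeprapeezzo → zeprepeezze.
Apply epenthesis: zeprepeezze → zeparepeezaze.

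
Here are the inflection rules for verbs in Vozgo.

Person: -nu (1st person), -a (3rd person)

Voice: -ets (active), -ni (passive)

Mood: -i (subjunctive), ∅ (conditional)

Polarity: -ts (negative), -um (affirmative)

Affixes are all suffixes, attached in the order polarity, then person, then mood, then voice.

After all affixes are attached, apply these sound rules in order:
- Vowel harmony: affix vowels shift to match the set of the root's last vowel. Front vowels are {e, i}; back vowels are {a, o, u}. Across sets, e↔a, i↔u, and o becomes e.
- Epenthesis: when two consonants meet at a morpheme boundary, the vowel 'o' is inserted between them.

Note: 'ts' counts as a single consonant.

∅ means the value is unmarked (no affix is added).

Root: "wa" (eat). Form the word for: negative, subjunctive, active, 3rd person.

watsauats

Attach polarity negative -ts → wats.
Attach person 3rd person -a → watsa.
Attach mood subjunctive -i → watsai.
Attach voice active -ets → watsaiets.
Apply vowel harmony: watsaiets → watsauats.
Epenthesis: no change.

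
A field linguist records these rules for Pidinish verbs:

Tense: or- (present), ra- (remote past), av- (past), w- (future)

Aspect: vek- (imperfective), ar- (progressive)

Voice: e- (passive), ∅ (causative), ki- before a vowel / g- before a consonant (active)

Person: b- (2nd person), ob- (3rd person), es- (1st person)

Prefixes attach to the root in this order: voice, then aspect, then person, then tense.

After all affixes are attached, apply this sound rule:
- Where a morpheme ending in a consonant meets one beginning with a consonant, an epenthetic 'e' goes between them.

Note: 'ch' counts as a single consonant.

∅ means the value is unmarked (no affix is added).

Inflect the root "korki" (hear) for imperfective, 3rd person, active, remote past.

Attach voice active g- (before consonant 'k') → gkorki.
Attach aspect imperfective vek- → vekgkorki.
Attach person 3rd person ob- → obvekgkorki.
Attach tense remote past ra- → raobvekgkorki.
Apply epenthesis: raobvekgkorki → raobevekegekorki.

raobevekegekorki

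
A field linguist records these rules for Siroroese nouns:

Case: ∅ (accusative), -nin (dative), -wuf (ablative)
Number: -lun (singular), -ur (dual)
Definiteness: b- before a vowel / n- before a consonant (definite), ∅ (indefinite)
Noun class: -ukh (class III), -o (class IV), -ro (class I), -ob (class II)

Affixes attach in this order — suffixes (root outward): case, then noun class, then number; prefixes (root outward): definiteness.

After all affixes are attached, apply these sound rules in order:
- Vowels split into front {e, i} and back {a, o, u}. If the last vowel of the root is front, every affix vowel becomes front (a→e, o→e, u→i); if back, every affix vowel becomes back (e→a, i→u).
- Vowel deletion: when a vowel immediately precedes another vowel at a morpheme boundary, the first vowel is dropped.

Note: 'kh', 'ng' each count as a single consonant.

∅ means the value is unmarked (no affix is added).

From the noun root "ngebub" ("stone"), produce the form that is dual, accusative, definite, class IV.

Attach definiteness definite n- (before consonant 'ng') → nngebub.
case = accusative: zero marking, form stays nngebub.
Attach noun class class IV -o → nngebubo.
Attach number dual -ur → nngebubour.
Vowel harmony: no change.
Apply vowel deletion: nngebubour → nngebubur.

nngebubur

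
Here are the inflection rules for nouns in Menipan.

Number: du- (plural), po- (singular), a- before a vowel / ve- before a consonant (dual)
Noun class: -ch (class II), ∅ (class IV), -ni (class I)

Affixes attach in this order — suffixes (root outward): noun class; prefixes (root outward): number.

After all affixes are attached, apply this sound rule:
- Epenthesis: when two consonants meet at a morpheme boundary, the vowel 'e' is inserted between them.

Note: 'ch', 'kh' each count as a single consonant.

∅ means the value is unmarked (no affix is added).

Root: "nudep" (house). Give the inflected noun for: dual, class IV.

venudep

noun class = class IV: zero marking, form stays nudep.
Attach number dual ve- (before consonant 'n') → venudep.
Epenthesis: no change.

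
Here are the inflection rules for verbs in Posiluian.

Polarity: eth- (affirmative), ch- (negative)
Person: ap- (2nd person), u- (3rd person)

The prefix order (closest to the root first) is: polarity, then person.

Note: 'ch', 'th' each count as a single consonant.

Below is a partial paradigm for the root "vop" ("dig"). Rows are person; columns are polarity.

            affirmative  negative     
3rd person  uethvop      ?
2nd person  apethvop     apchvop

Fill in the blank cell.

uchvop

Attach polarity negative ch- → chvop.
Attach person 3rd person u- → uchvop.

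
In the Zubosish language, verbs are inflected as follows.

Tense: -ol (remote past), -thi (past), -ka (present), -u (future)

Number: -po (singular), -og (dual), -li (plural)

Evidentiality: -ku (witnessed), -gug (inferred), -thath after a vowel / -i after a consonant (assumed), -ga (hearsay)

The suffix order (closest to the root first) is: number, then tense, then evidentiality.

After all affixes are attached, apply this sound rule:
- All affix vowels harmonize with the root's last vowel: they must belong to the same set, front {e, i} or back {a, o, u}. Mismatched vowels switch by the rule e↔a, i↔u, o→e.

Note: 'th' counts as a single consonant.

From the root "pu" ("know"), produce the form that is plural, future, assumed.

puluuthath

Attach number plural -li → puli.
Attach tense future -u → puliu.
Attach evidentiality assumed -thath (after vowel 'u') → puliuthath.
Apply vowel harmony: puliuthath → puluuthath.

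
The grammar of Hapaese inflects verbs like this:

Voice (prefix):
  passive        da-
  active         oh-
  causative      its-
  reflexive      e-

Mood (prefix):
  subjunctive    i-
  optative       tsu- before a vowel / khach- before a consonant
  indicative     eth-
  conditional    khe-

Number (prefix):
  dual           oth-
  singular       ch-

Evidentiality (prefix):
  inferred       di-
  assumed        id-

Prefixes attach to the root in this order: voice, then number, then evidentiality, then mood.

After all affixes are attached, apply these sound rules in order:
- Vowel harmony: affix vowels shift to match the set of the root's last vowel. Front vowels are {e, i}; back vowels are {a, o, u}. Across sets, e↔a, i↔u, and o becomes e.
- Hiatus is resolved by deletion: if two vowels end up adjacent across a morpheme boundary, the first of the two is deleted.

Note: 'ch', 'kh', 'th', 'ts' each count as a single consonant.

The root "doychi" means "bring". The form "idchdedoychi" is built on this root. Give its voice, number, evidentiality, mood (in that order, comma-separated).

passive, singular, assumed, subjunctive

Segment: i-id-ch-da-doychi.
voice: da- → passive.
number: ch- → singular.
evidentiality: id- → assumed.
mood: i- → subjunctive.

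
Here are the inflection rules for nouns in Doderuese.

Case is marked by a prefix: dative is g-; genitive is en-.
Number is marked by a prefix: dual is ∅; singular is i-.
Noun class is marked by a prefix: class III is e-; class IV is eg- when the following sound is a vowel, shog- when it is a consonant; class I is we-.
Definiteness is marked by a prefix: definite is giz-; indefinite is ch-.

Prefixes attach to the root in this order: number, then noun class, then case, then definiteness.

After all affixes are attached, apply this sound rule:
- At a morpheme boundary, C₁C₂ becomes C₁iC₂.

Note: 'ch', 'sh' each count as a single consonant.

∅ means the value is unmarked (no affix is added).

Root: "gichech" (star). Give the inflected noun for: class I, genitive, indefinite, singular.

cheniweigichech

Attach number singular i- → igichech.
Attach noun class class I we- → weigichech.
Attach case genitive en- → enweigichech.
Attach definiteness indefinite ch- → chenweigichech.
Apply epenthesis: chenweigichech → cheniweigichech.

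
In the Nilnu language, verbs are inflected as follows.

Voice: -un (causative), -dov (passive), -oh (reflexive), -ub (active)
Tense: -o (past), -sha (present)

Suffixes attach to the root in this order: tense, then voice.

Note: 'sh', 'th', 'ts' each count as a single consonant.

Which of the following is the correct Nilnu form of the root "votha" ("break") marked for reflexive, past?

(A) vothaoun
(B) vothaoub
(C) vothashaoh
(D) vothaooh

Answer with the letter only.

D

Attach tense past -o → vothao.
Attach voice reflexive -oh → vothaooh.
So the correct form is vothaooh, option (D).
(B) vothaoub is wrong: it uses active instead of reflexive for voice.
(A) vothaoun is wrong: it uses causative instead of reflexive for voice.
(C) vothashaoh is wrong: it uses present instead of past for tense.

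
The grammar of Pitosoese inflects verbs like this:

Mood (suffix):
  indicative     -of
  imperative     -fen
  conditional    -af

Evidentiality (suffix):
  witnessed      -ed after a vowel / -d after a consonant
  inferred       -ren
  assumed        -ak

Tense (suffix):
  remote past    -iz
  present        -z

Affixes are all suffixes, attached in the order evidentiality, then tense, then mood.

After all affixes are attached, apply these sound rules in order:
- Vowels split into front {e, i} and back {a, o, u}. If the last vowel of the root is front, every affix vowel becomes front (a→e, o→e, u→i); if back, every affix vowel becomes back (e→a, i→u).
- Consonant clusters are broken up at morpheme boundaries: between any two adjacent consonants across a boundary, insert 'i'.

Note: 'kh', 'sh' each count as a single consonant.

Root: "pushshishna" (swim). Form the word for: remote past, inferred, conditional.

Attach evidentiality inferred -ren → pushshishnaren.
Attach tense remote past -iz → pushshishnareniz.
Attach mood conditional -af → pushshishnarenizaf.
Apply vowel harmony: pushshishnarenizaf → pushshishnaranuzaf.
Epenthesis: no change.

pushshishnaranuzaf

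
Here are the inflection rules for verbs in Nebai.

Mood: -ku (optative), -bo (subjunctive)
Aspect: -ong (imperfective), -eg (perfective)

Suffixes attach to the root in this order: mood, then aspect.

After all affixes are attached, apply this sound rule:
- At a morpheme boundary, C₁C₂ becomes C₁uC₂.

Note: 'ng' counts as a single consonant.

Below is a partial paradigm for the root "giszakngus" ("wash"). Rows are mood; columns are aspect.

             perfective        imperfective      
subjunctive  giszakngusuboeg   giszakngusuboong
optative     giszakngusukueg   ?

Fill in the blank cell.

giszakngusukuong

Attach mood optative -ku → giszakngusku.
Attach aspect imperfective -ong → giszaknguskuong.
Apply epenthesis: giszaknguskuong → giszakngusukuong.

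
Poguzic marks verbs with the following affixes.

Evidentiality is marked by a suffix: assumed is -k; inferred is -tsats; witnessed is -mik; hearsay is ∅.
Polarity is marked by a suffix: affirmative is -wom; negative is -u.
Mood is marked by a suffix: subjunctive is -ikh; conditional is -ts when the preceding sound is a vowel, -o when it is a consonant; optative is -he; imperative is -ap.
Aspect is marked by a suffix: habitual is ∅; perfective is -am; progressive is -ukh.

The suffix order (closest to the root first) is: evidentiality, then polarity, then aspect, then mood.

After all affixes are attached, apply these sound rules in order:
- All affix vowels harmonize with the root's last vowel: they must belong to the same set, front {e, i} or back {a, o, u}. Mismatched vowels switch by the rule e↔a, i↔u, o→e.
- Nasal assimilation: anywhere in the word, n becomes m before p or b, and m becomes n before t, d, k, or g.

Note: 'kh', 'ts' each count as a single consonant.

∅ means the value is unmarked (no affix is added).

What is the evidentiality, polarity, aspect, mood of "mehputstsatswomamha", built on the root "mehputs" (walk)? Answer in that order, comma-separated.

inferred, affirmative, perfective, optative

Segment: mehputs-tsats-wom-am-he.
evidentiality: -tsats → inferred.
polarity: -wom → affirmative.
aspect: -am → perfective.
mood: -he → optative.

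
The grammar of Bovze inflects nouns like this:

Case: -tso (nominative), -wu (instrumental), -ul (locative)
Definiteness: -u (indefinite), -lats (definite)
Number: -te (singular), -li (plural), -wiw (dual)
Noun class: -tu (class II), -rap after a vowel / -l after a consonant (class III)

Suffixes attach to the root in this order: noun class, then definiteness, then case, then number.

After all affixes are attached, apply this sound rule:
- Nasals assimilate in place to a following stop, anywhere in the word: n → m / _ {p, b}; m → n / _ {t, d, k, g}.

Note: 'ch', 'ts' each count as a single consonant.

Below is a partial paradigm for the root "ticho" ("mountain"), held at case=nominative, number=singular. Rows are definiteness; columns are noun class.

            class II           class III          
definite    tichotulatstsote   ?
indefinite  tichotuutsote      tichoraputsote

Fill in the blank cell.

tichoraplatstsote

Attach noun class class III -rap (after vowel 'o') → tichorap.
Attach definiteness definite -lats → tichoraplats.
Attach case nominative -tso → tichoraplatstso.
Attach number singular -te → tichoraplatstsote.
Nasal assimilation: no change.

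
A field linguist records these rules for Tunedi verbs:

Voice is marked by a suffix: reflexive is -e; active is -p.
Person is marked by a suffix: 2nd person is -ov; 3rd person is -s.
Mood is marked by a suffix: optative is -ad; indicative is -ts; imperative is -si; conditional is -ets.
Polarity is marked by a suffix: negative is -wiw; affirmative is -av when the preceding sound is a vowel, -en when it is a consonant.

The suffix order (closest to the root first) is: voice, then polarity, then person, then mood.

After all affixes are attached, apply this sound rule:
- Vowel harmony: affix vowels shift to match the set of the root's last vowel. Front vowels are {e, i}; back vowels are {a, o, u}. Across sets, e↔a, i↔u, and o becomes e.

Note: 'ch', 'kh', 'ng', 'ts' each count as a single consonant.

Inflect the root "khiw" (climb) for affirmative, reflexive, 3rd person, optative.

khiweevsed

Attach voice reflexive -e → khiwe.
Attach polarity affirmative -av (after vowel 'e') → khiweav.
Attach person 3rd person -s → khiweavs.
Attach mood optative -ad → khiweavsad.
Apply vowel harmony: khiweavsad → khiweevsed.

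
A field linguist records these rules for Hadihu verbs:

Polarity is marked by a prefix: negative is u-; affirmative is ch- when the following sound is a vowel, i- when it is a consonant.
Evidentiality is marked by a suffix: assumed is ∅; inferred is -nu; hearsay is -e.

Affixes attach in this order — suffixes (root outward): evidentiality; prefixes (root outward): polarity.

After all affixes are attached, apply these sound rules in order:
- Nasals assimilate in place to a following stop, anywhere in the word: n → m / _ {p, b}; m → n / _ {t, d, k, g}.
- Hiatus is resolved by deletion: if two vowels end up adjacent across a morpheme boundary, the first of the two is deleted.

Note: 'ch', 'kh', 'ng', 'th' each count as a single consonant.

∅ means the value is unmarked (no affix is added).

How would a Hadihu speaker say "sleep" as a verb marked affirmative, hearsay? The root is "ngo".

Attach evidentiality hearsay -e → ngoe.
Attach polarity affirmative i- (before consonant 'ng') → ingoe.
Nasal assimilation: no change.
Apply vowel deletion: ingoe → inge.

inge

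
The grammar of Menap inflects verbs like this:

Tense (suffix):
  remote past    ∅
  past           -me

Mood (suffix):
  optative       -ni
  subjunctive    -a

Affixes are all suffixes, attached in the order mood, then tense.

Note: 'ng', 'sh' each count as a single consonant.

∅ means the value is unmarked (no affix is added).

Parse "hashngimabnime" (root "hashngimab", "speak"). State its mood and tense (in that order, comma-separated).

optative, past

Segment: hashngimab-ni-me.
mood: -ni → optative.
tense: -me → past.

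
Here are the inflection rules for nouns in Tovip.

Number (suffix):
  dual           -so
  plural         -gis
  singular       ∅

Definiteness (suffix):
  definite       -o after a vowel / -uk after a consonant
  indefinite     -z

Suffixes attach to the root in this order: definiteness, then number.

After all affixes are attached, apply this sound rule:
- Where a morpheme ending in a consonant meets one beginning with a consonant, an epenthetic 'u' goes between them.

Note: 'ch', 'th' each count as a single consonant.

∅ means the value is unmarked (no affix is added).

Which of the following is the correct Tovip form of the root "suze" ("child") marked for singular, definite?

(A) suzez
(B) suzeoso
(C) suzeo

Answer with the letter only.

Attach definiteness definite -o (after vowel 'e') → suzeo.
number = singular: zero marking, form stays suzeo.
Epenthesis: no change.
So the correct form is suzeo, option (C).
(A) suzez is wrong: it uses indefinite instead of definite for definiteness.
(B) suzeoso is wrong: it uses dual instead of singular for number.

C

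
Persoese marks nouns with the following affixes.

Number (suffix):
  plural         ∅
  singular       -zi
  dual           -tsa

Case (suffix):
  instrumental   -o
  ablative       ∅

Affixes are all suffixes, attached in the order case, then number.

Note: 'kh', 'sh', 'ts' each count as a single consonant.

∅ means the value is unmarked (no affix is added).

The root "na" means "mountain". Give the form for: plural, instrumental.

Attach case instrumental -o → nao.
number = plural: zero marking, form stays nao.

nao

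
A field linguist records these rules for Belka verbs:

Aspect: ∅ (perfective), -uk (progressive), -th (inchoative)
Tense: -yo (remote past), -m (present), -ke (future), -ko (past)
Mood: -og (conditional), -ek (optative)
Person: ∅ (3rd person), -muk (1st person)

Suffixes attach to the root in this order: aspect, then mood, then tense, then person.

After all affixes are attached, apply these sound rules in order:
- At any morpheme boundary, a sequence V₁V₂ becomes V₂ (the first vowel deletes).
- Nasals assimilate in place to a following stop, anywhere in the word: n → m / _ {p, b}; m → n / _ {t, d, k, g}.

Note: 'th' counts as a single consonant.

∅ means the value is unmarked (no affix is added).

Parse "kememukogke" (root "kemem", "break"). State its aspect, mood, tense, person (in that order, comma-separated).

Segment: kemem-uk-og-ke.
aspect: -uk → progressive.
mood: -og → conditional.
tense: -ke → future.
person: ∅ → 3rd person.

progressive, conditional, future, 3rd person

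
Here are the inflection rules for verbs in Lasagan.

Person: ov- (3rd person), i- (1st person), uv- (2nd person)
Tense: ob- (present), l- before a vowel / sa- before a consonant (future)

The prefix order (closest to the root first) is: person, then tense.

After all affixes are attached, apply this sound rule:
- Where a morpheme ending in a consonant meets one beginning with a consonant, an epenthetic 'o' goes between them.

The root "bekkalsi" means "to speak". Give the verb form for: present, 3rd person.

obovobekkalsi

Attach person 3rd person ov- → ovbekkalsi.
Attach tense present ob- → obovbekkalsi.
Apply epenthesis: obovbekkalsi → obovobekkalsi.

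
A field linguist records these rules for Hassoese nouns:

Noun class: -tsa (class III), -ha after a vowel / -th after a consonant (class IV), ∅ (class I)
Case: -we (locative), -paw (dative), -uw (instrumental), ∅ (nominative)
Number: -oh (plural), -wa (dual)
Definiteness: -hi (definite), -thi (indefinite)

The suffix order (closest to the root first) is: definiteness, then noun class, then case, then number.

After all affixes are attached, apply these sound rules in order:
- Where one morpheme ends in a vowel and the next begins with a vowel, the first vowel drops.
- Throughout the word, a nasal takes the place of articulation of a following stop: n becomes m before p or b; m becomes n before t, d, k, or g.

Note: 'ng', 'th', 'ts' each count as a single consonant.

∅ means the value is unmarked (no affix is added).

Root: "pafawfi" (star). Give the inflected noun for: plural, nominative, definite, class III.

Attach definiteness definite -hi → pafawfihi.
Attach noun class class III -tsa → pafawfihitsa.
case = nominative: zero marking, form stays pafawfihitsa.
Attach number plural -oh → pafawfihitsaoh.
Apply vowel deletion: pafawfihitsaoh → pafawfihitsoh.
Nasal assimilation: no change.

pafawfihitsoh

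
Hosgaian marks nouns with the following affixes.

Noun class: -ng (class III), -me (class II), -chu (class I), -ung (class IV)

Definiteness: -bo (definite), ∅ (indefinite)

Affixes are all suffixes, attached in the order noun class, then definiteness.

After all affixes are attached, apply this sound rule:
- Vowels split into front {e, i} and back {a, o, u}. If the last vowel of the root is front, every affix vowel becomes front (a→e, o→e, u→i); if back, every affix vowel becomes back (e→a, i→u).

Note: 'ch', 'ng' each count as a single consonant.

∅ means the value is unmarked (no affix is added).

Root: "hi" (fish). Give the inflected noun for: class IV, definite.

hiingbe

Attach noun class class IV -ung → hiung.
Attach definiteness definite -bo → hiungbo.
Apply vowel harmony: hiungbo → hiingbe.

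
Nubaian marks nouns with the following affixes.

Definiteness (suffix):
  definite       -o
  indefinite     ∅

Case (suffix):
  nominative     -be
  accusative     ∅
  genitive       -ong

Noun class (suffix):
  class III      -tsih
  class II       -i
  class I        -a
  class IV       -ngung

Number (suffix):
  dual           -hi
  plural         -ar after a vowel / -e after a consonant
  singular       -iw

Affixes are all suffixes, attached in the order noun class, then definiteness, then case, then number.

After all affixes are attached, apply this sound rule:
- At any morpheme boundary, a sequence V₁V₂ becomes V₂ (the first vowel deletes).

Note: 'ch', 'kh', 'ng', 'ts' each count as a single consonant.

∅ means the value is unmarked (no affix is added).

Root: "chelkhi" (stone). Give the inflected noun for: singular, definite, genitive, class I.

chelkhongiw

Attach noun class class I -a → chelkhia.
Attach definiteness definite -o → chelkhiao.
Attach case genitive -ong → chelkhiaoong.
Attach number singular -iw → chelkhiaoongiw.
Apply vowel deletion: chelkhiaoongiw → chelkhongiw.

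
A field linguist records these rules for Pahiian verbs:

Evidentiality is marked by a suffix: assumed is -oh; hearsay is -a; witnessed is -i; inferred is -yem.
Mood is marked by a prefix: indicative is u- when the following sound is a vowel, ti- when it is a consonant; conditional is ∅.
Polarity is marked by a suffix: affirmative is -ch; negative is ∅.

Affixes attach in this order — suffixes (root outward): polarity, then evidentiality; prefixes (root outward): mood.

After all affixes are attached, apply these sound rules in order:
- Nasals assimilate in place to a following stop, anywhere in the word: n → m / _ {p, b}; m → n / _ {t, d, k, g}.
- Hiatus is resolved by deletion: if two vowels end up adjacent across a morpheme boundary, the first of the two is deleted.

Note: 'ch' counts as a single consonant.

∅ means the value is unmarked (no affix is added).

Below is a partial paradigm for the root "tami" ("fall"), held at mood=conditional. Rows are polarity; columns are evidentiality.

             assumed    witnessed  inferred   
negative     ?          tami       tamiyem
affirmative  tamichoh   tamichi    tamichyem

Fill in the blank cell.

polarity = negative: zero marking, form stays tami.
Attach evidentiality assumed -oh → tamioh.
mood = conditional: zero marking, form stays tamioh.
Nasal assimilation: no change.
Apply vowel deletion: tamioh → tamoh.

tamoh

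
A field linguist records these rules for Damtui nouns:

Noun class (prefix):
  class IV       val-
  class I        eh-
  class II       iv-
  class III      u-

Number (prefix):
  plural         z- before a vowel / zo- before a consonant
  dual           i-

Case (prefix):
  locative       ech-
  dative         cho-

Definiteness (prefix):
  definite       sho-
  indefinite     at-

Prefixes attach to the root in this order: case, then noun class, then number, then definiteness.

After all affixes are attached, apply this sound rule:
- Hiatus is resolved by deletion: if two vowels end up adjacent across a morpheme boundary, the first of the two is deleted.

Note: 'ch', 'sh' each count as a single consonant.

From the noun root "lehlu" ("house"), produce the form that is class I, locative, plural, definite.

Attach case locative ech- → echlehlu.
Attach noun class class I eh- → ehechlehlu.
Attach number plural z- (before vowel 'e') → zehechlehlu.
Attach definiteness definite sho- → shozehechlehlu.
Vowel deletion: no change.

shozehechlehlu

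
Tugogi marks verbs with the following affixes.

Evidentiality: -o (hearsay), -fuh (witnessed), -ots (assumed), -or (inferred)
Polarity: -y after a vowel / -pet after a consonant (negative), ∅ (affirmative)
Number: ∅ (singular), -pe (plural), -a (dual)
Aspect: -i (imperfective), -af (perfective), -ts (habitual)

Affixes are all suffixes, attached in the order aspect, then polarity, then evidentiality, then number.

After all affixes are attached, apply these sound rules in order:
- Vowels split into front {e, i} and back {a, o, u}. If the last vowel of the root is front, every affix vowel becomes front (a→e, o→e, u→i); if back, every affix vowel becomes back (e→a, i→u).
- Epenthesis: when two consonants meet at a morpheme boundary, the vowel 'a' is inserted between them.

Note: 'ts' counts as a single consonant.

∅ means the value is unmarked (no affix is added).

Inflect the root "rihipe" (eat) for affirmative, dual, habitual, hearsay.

rihipetsee

Attach aspect habitual -ts → rihipets.
polarity = affirmative: zero marking, form stays rihipets.
Attach evidentiality hearsay -o → rihipetso.
Attach number dual -a → rihipetsoa.
Apply vowel harmony: rihipetsoa → rihipetsee.
Epenthesis: no change.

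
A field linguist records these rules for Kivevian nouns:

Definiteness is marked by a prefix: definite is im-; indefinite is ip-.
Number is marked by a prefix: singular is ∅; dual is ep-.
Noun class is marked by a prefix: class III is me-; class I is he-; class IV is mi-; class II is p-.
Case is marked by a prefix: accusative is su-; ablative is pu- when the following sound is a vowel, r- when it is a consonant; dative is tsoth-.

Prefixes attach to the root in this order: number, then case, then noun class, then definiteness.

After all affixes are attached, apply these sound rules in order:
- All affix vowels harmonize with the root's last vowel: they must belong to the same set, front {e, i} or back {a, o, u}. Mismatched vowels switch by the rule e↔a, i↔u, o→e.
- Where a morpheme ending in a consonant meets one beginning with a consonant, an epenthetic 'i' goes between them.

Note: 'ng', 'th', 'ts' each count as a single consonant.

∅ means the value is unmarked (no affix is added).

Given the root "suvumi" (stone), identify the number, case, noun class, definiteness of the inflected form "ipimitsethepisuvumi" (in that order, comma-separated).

dual, dative, class IV, indefinite

Segment: ip-mi-tsoth-ep-suvumi.
number: ep- → dual.
case: tsoth- → dative.
noun class: mi- → class IV.
definiteness: ip- → indefinite.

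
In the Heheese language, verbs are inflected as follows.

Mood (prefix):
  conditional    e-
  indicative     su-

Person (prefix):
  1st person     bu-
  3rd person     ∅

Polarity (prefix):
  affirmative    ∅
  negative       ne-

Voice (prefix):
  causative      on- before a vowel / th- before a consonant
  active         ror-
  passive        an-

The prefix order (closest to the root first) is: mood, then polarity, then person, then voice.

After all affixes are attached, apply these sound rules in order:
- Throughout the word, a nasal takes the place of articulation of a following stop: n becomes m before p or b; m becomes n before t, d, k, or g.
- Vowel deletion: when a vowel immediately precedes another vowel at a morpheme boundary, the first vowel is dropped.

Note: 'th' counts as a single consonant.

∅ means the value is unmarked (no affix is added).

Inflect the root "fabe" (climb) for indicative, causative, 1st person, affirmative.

Attach mood indicative su- → sufabe.
polarity = affirmative: zero marking, form stays sufabe.
Attach person 1st person bu- → busufabe.
Attach voice causative th- (before consonant 'b') → thbusufabe.
Nasal assimilation: no change.
Vowel deletion: no change.

thbusufabe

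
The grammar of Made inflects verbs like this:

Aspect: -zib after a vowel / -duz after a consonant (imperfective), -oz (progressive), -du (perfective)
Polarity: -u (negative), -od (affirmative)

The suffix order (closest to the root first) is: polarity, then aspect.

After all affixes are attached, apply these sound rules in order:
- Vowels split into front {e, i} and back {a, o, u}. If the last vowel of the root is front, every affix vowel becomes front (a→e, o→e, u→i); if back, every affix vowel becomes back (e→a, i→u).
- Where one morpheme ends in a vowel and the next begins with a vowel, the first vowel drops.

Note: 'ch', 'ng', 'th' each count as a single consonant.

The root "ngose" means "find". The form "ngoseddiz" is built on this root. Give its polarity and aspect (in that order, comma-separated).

Segment: ngose-od-duz.
polarity: -od → affirmative.
aspect: -zib/duz → imperfective.

affirmative, imperfective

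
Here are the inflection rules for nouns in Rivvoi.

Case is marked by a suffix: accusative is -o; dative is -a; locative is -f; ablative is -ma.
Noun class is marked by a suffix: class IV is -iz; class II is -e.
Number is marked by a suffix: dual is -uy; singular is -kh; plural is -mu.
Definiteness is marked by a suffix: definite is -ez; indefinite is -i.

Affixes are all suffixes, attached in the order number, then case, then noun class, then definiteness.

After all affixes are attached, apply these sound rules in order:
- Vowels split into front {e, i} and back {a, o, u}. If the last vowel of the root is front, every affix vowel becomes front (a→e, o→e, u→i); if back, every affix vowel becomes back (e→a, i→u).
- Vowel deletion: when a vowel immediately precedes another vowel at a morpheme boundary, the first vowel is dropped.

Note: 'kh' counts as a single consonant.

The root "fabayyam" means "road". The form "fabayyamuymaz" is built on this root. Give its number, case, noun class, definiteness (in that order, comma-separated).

dual, ablative, class II, definite

Segment: fabayyam-uy-ma-e-ez.
number: -uy → dual.
case: -ma → ablative.
noun class: -e → class II.
definiteness: -ez → definite.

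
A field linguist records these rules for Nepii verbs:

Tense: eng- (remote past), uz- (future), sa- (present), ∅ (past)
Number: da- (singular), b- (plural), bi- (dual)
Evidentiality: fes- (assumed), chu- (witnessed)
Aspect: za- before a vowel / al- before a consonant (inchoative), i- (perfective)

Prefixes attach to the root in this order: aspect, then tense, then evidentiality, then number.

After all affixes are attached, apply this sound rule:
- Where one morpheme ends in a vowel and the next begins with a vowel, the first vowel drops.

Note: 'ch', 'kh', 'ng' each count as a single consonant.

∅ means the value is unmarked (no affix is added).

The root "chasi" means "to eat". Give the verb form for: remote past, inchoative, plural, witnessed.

Attach aspect inchoative al- (before consonant 'ch') → alchasi.
Attach tense remote past eng- → engalchasi.
Attach evidentiality witnessed chu- → chuengalchasi.
Attach number plural b- → bchuengalchasi.
Apply vowel deletion: bchuengalchasi → bchengalchasi.

bchengalchasi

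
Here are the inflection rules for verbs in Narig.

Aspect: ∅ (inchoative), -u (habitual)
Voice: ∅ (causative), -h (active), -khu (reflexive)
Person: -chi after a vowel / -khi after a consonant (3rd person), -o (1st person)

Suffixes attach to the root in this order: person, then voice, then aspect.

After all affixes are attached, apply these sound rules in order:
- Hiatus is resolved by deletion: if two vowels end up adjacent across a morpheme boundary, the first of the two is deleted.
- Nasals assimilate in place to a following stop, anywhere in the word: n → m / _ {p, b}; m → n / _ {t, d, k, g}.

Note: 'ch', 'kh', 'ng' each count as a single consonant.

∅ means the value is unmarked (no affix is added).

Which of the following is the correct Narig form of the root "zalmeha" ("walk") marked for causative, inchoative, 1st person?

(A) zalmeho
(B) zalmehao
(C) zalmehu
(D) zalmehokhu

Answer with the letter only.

A

Attach person 1st person -o → zalmehao.
voice = causative: zero marking, form stays zalmehao.
aspect = inchoative: zero marking, form stays zalmehao.
Apply vowel deletion: zalmehao → zalmeho.
Nasal assimilation: no change.
So the correct form is zalmeho, option (A).
(B) zalmehao is wrong: it fails to apply the sound rule(s).
(C) zalmehu is wrong: it uses habitual instead of inchoative for aspect.
(D) zalmehokhu is wrong: it uses reflexive instead of causative for voice.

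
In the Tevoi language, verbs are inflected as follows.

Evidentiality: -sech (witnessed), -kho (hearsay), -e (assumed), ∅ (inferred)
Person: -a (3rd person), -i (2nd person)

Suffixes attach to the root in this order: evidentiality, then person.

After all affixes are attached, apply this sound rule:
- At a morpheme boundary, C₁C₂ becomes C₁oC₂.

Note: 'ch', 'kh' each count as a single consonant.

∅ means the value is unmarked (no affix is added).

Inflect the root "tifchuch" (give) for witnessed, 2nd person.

tifchuchosechi

Attach evidentiality witnessed -sech → tifchuchsech.
Attach person 2nd person -i → tifchuchsechi.
Apply epenthesis: tifchuchsechi → tifchuchosechi.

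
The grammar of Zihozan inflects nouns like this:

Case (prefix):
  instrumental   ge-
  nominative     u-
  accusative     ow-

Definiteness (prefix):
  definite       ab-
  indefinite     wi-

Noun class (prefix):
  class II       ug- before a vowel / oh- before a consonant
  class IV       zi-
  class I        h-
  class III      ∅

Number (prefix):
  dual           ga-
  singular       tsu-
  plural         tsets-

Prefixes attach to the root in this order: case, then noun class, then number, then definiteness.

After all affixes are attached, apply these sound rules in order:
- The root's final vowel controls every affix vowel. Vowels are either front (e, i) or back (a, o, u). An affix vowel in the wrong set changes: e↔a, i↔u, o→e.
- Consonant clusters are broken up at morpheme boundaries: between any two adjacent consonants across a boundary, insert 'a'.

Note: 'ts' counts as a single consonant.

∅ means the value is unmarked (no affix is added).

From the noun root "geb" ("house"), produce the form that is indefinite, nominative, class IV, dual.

wigeziigeb

Attach case nominative u- → ugeb.
Attach noun class class IV zi- → ziugeb.
Attach number dual ga- → gaziugeb.
Attach definiteness indefinite wi- → wigaziugeb.
Apply vowel harmony: wigaziugeb → wigeziigeb.
Epenthesis: no change.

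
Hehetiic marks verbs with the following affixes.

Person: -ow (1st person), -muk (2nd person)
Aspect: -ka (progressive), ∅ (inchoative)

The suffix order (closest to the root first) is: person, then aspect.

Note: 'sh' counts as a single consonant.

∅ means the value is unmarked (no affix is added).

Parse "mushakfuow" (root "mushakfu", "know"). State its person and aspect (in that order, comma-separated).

Segment: mushakfu-ow.
person: -ow → 1st person.
aspect: ∅ → inchoative.

1st person, inchoative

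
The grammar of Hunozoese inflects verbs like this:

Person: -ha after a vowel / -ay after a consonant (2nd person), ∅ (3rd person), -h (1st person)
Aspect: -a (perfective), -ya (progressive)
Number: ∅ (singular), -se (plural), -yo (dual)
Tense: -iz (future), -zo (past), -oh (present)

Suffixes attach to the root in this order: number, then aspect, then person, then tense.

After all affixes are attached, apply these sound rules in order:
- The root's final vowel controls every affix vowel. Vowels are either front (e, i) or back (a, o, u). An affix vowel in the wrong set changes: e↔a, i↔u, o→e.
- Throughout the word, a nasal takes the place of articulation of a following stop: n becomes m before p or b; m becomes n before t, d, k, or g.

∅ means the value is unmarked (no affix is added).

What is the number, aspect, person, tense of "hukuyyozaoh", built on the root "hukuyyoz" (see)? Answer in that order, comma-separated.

Segment: hukuyyoz-a-oh.
number: ∅ → singular.
aspect: -a → perfective.
person: ∅ → 3rd person.
tense: -oh → present.

singular, perfective, 3rd person, present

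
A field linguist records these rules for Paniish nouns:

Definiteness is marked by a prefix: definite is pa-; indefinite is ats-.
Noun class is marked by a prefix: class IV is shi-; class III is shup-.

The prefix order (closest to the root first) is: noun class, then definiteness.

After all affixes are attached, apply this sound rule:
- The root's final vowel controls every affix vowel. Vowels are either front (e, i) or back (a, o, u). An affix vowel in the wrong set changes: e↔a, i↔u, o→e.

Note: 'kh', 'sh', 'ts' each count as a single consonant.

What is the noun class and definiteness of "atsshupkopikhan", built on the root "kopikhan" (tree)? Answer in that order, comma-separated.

Segment: ats-shup-kopikhan.
noun class: shup- → class III.
definiteness: ats- → indefinite.

class III, indefinite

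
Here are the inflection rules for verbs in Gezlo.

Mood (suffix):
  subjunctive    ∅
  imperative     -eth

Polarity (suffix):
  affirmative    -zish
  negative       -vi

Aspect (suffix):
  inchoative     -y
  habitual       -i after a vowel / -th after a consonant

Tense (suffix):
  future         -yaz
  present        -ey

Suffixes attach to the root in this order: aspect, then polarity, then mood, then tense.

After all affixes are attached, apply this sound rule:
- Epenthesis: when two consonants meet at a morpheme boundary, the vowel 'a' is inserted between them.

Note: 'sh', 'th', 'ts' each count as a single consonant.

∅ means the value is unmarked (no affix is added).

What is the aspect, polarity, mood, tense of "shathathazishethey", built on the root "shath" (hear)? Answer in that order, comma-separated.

Segment: shath-th-zish-eth-ey.
aspect: -i/th → habitual.
polarity: -zish → affirmative.
mood: -eth → imperative.
tense: -ey → present.

habitual, affirmative, imperative, present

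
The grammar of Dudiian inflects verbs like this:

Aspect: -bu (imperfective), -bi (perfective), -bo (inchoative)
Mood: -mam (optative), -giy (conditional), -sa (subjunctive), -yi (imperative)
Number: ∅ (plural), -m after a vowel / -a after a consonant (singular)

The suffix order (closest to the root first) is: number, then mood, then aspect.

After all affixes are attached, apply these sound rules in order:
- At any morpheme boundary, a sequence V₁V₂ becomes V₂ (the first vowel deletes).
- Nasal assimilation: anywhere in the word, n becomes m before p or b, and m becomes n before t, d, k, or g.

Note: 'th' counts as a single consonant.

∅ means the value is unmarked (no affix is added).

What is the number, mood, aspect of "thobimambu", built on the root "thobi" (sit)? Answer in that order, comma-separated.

plural, optative, imperfective

Segment: thobi-mam-bu.
number: ∅ → plural.
mood: -mam → optative.
aspect: -bu → imperfective.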